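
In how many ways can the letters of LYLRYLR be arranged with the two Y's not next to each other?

There are 7!/(3!·2!·2!) = 210 arrangements of LYLRYLR in total.
Arrangements with the Y's together: treat YY as one letter, giving (6)!/(3!·2!) = 60.
Hence 210 − 60 = 150.

150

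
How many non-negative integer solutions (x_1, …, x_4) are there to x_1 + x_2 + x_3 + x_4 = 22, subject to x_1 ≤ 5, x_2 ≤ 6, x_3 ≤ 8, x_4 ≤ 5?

10

By stars and bars, unrestricted non-negative solutions to x_1+…+x_4 = 22 number C(22+3,3) = 2300.
Subtract solutions that violate a single cap (substitute x_i' = x_i − (cap_i+1)): x_1 ≥ 6 gives C(19,3) = 969; x_2 ≥ 7 gives C(18,3) = 816; x_3 ≥ 9 gives C(16,3) = 560; x_4 ≥ 6 gives C(19,3) = 969. Together 3314.
Add back pairs where two caps are both exceeded: 220 + 120 + 286 + 84 + 220 + 120 = 1050.
Subtract triples: 1 + 20 + 4 + 1 = 26.
By inclusion–exclusion the count is 2300 − 3314 + 1050 − 26 = 10.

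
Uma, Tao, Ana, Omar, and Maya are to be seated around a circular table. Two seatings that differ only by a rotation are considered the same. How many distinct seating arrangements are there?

24

Around a circle, 5 distinct people have 5!/5 = (4)! = 24 rotationally distinct seatings.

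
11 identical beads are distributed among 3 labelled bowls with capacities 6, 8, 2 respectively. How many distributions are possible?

Ignoring the caps, the number of non-negative solutions to x_1+…+x_3 = 11 is C(13,2) = 78.
Subtract solutions that violate a single cap (substitute x_i' = x_i − (cap_i+1)): x_1 ≥ 7 gives C(6,2) = 15; x_2 ≥ 9 gives C(4,2) = 6; x_3 ≥ 3 gives C(10,2) = 45. Together 66.
Add back pairs where two caps are both exceeded: 0 + 3 + 0 = 3.
By inclusion–exclusion the count is 78 − 66 + 3 = 15.

15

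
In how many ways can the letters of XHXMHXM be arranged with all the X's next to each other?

Treat the 3 copies of X as a single block. The multiset to arrange is then {XXX, H, H, M, M}, 5 items in all.
That gives (5)!/(2!·2!) = 30 arrangements.

30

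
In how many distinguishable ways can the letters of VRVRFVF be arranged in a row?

210

The 7 letters of VRVRFVF have repeats: F appearing twice, R appearing twice, and V appearing 3 times.
So there are 7! / (3!·2!·2!) = 210 distinguishable arrangements.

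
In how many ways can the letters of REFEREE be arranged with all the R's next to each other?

30

Treat the 2 copies of R as a single block. The multiset to arrange is then {RR, E, E, E, E, F}, 6 items in all.
That gives (6)!/(4!) = 30 arrangements.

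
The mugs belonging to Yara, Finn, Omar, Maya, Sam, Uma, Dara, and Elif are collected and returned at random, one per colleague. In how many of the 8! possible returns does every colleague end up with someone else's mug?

Count assignments avoiding every fixed point. For any j of the 8 colleagues fixed to their own mug, the other 8−j can be arranged in (8−j)! ways.
By inclusion–exclusion this is Σ_{j=0}^{8} (−1)^j C(8,j)·(8−j)!.
Computing: 40320 − 40320 + 20160 − 6720 + 1680 − 336 + 56 − 8 + 1 = 14833.

14833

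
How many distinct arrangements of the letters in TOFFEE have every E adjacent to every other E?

Treat the 2 copies of E as a single block. The multiset to arrange is then {EE, F, F, O, T}, 5 items in all.
That gives (5)!/(2!) = 60 arrangements.

60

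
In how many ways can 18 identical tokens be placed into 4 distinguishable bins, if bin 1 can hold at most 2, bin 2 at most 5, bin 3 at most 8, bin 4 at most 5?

10

Ignoring the caps, the number of non-negative solutions to x_1+…+x_4 = 18 is C(21,3) = 1330.
Subtract solutions that violate a single cap (substitute x_i' = x_i − (cap_i+1)): x_1 ≥ 3 gives C(18,3) = 816; x_2 ≥ 6 gives C(15,3) = 455; x_3 ≥ 9 gives C(12,3) = 220; x_4 ≥ 6 gives C(15,3) = 455. Together 1946.
Add back pairs where two caps are both exceeded: 220 + 84 + 220 + 20 + 84 + 20 = 648.
Subtract triples: 1 + 20 + 1 + 0 = 22.
By inclusion–exclusion the count is 1330 − 1946 + 648 − 22 = 10.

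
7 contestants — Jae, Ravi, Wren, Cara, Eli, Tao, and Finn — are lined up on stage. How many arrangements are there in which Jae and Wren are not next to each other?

Of the 7! = 5040 arrangements, those with Jae and Wren adjacent number 2 × 6! = 1440 (treat the pair as a block with 2 internal orders).
Complementary counting: 5040 − 1440 = 3600.

3600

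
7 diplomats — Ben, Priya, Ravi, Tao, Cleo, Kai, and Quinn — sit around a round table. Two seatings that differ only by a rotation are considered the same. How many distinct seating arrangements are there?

720

Seat Ben anywhere (absorbing the rotational symmetry), then permute the other 6: (6)! = 720.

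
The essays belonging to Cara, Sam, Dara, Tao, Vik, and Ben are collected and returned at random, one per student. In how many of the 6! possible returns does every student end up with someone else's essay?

265

Count assignments avoiding every fixed point. For any j of the 6 students fixed to their own essay, the other 6−j can be arranged in (6−j)! ways.
By inclusion–exclusion this is Σ_{j=0}^{6} (−1)^j C(6,j)·(6−j)!.
Computing: 720 − 720 + 360 − 120 + 30 − 6 + 1 = 265.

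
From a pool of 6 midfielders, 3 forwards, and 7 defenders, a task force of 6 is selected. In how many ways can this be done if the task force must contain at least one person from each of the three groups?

With no constraint there are C(16,6) = 8008 possible selections.
Subtract selections that omit an entire group: no midfielders → C(10,6) = 210; no forwards → C(13,6) = 1716; no defenders → C(9,6) = 84.
Add back selections omitting two groups (i.e. drawn from a single group): C(6,6) + C(3,6) + C(7,6) = 8.
By inclusion–exclusion: 8008 − 2010 + 8 = 6006.

6006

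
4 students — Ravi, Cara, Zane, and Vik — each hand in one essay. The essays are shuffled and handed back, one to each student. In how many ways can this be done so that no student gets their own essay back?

9

This is the derangement count D_4: permutations of 4 items with no fixed point.
By inclusion–exclusion this is Σ_{j=0}^{4} (−1)^j C(4,j)·(4−j)!.
Computing: 24 − 24 + 12 − 4 + 1 = 9.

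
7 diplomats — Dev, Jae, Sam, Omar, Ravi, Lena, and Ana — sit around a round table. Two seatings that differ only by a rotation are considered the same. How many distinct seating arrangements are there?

Fix one person's seat to break rotational symmetry; the remaining 6 people can be arranged in (6)! = 720 ways.

720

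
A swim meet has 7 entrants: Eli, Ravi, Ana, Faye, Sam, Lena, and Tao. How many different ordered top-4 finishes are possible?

840

There are 7 choices for 1st place, 6 for 2nd, and so on down to 4 for position 4.
That gives 7 × 6 × 5 × 4 = 840.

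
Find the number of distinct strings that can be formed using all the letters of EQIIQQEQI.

1260

Letter multiplicities in EQIIQQEQI: E×2, I×3, Q×4.
Dividing 9! = 362880 by 4!·3!·2! = 288 for the repeated letters gives 1260.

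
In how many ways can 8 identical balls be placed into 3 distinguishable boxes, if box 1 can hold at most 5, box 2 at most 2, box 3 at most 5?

12

Ignoring the caps, the number of non-negative solutions to x_1+…+x_3 = 8 is C(10,2) = 45.
Subtract solutions that violate a single cap (substitute x_i' = x_i − (cap_i+1)): x_1 ≥ 6 gives C(4,2) = 6; x_2 ≥ 3 gives C(7,2) = 21; x_3 ≥ 6 gives C(4,2) = 6. Together 33.
No two caps can be exceeded simultaneously, so the pair terms are all 0.
By inclusion–exclusion the count is 45 − 33 + 0 = 12.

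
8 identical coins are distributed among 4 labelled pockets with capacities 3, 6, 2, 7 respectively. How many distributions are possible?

73

Without the upper bounds there are C(11,3) = 165 ways to split 8 among 4 pockets.
Subtract solutions that violate a single cap (substitute x_i' = x_i − (cap_i+1)): x_1 ≥ 4 gives C(7,3) = 35; x_2 ≥ 7 gives C(4,3) = 4; x_3 ≥ 3 gives C(8,3) = 56; x_4 ≥ 8 gives C(3,3) = 1. Together 96.
Add back pairs where two caps are both exceeded: 0 + 4 + 0 + 0 + 0 + 0 = 4.
By inclusion–exclusion the count is 165 − 96 + 4 = 73.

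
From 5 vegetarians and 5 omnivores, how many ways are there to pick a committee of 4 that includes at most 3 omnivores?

Split by how many omnivores are chosen (0 through 3).
Sum: C(5,0)·C(5,4) + C(5,1)·C(5,3) + C(5,2)·C(5,2) + C(5,3)·C(5,1) = 5 + 50 + 100 + 50 = 205.

205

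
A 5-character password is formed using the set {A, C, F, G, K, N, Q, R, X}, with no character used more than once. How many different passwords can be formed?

This is a permutation of 5 out of 9: P(9,5) = 9!/4!.
9 × 8 × 7 × 6 × 5 = 15120.

15120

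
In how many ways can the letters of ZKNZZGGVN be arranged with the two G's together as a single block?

Treat the 2 copies of G as a single block. The multiset to arrange is then {GG, K, N, N, V, Z, Z, Z}, 8 items in all.
That gives (8)!/(3!·2!) = 3360 arrangements.

3360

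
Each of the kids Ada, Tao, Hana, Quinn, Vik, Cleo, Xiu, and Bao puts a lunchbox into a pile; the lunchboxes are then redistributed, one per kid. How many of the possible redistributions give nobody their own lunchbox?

Count assignments avoiding every fixed point. For any j of the 8 kids fixed to their own lunchbox, the other 8−j can be arranged in (8−j)! ways.
By inclusion–exclusion this is Σ_{j=0}^{8} (−1)^j C(8,j)·(8−j)!.
Computing: 40320 − 40320 + 20160 − 6720 + 1680 − 336 + 56 − 8 + 1 = 14833.

14833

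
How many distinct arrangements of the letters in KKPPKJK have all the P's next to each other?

30

Treat the 2 copies of P as a single block. The multiset to arrange is then {PP, J, K, K, K, K}, 6 items in all.
That gives (6)!/(4!) = 30 arrangements.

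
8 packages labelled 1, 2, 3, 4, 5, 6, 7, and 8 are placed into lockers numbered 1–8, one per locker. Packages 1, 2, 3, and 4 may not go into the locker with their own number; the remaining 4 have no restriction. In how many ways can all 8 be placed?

Let Aᵢ (for 1 ≤ i ≤ 4) be the placements that put package i in its forbidden locker. Any j of these fix j positions, leaving (8−j)! ways to fill the rest, and there are C(4,j) ways to pick which j.
By inclusion–exclusion, the number of valid placements is Σ_{j=0}^{4} (−1)^j C(4,j)·(8−j)!.
Computing: 40320 − 20160 + 4320 − 480 + 24 = 24024.

24024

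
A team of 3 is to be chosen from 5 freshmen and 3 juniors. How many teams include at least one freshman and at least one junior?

45

Unrestricted: C(8,3) = 56 ways to pick any 3 of the 8.
Selections missing a whole group: no freshmen → C(3,3) = 1; no juniors → C(5,3) = 10.
Both groups omitted at once is impossible, so 56 − 11 = 45.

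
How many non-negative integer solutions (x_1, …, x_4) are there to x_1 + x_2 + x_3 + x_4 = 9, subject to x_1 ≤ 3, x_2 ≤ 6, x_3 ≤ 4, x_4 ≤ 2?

50

Without the upper bounds there are C(12,3) = 220 ways to split 9 among 4 variables.
Subtract solutions that violate a single cap (substitute x_i' = x_i − (cap_i+1)): x_1 ≥ 4 gives C(8,3) = 56; x_2 ≥ 7 gives C(5,3) = 10; x_3 ≥ 5 gives C(7,3) = 35; x_4 ≥ 3 gives C(9,3) = 84. Together 185.
Add back pairs where two caps are both exceeded: 0 + 1 + 10 + 0 + 0 + 4 = 15.
By inclusion–exclusion the count is 220 − 185 + 15 = 50.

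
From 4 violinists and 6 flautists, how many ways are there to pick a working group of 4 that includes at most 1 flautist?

25

Split by how many flautists are chosen (0 through 1).
Sum: C(6,0)·C(4,4) + C(6,1)·C(4,3) = 1 + 24 = 25.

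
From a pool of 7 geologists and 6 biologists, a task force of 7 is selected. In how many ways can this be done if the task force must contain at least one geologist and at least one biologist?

1715

Total 7-person selections from all 13: C(13,7) = 1716.
Selections missing a whole group: no geologists → C(6,7) = 0; no biologists → C(7,7) = 1.
Both groups omitted at once is impossible, so 1716 − 1 = 1715.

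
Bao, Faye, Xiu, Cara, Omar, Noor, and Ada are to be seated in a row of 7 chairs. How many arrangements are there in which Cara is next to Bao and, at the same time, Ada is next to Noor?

Treat {Cara,Bao} as one block (2 orders) and {Ada,Noor} as another (2 orders).
That leaves 5 units to arrange: 2 × 2 × 5! = 4 × 120 = 480.

480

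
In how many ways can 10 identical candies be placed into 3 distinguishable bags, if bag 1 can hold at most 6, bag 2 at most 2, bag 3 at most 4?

By stars and bars, unrestricted non-negative solutions to x_1+…+x_3 = 10 number C(10+2,2) = 66.
Subtract solutions that violate a single cap (substitute x_i' = x_i − (cap_i+1)): x_1 ≥ 7 gives C(5,2) = 10; x_2 ≥ 3 gives C(9,2) = 36; x_3 ≥ 5 gives C(7,2) = 21. Together 67.
Add back pairs where two caps are both exceeded: 1 + 0 + 6 = 7.
By inclusion–exclusion the count is 66 − 67 + 7 = 6.

6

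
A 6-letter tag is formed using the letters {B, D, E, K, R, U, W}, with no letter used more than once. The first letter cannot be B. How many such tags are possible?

The first letter has 7−1 = 6 choices (anything except B).
The remaining 5 letters are filled from the other 6 symbols without repetition: 6 × 5 × 4 × 3 × 2 = 720.
Total: 6 × 720 = 4320.

4320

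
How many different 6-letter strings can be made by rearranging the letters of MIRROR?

MIRROR has 6 letters with R appearing 3 times.
So there are 6! / (3!) = 120 distinguishable arrangements.

120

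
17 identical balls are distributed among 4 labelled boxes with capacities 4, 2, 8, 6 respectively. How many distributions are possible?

19

By stars and bars, unrestricted non-negative solutions to x_1+…+x_4 = 17 number C(17+3,3) = 1140.
Subtract solutions that violate a single cap (substitute x_i' = x_i − (cap_i+1)): x_1 ≥ 5 gives C(15,3) = 455; x_2 ≥ 3 gives C(17,3) = 680; x_3 ≥ 9 gives C(11,3) = 165; x_4 ≥ 7 gives C(13,3) = 286. Together 1586.
Add back pairs where two caps are both exceeded: 220 + 20 + 56 + 56 + 120 + 4 = 476.
Subtract triples: 1 + 10 + 0 + 0 = 11.
By inclusion–exclusion the count is 1140 − 1586 + 476 − 11 = 19.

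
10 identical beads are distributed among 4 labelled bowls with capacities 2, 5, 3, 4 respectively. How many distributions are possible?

By stars and bars, unrestricted non-negative solutions to x_1+…+x_4 = 10 number C(10+3,3) = 286.
Subtract solutions that violate a single cap (substitute x_i' = x_i − (cap_i+1)): x_1 ≥ 3 gives C(10,3) = 120; x_2 ≥ 6 gives C(7,3) = 35; x_3 ≥ 4 gives C(9,3) = 84; x_4 ≥ 5 gives C(8,3) = 56. Together 295.
Add back pairs where two caps are both exceeded: 4 + 20 + 10 + 1 + 0 + 4 = 39.
By inclusion–exclusion the count is 286 − 295 + 39 = 30.

30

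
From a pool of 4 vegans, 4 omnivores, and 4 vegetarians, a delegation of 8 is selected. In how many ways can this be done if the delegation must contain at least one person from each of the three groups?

492

With no constraint there are C(12,8) = 495 possible selections.
Selections missing a whole group: no vegans → C(8,8) = 1; no omnivores → C(8,8) = 1; no vegetarians → C(8,8) = 1.
Add back selections omitting two groups (i.e. drawn from a single group): C(4,8) + C(4,8) + C(4,8) = 0.
By inclusion–exclusion: 495 − 3 + 0 = 492.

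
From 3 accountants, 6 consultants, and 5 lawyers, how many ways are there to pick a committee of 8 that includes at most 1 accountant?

Split by how many accountants are chosen (0 through 1).
Sum: C(3,0)·C(11,8) + C(3,1)·C(11,7) = 165 + 990 = 1155.

1155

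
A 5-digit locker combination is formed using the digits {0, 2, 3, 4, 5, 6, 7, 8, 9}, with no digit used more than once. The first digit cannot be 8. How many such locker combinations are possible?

The first digit has 9−1 = 8 choices (anything except 8).
The remaining 4 digits are filled from the other 8 symbols without repetition: 8 × 7 × 6 × 5 = 1680.
Total: 8 × 1680 = 13440.

13440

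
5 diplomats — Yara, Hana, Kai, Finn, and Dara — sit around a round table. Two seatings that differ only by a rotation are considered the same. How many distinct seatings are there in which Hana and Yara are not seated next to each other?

All circular seatings of 5 people number (4)! = 24.
Seatings with Hana beside Yara: treat them as a block with 2 internal orders, giving 2 × (3)! = 12.
Subtracting, 24 − 12 = 12.

12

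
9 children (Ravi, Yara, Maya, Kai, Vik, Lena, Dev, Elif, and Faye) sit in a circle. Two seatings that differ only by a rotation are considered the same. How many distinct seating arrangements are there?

Seat Ravi anywhere (absorbing the rotational symmetry), then permute the other 8: (8)! = 40320.

40320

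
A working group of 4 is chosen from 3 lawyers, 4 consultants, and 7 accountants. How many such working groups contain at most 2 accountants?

Split by how many accountants are chosen (0 through 2).
Sum: C(7,0)·C(7,4) + C(7,1)·C(7,3) + C(7,2)·C(7,2) = 35 + 245 + 441 = 721.

721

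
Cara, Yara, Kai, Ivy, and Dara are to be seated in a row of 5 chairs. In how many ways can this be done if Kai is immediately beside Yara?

Glue Kai and Yara into one block (2 internal orders), leaving 4 units to arrange in a row.
That gives 2 × 4! = 2 × 24 = 48.

48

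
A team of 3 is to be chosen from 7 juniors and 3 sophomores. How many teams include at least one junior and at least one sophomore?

With no constraint there are C(10,3) = 120 possible selections.
Subtract selections that omit an entire group: no juniors → C(3,3) = 1; no sophomores → C(7,3) = 35.
Both groups omitted at once is impossible, so 120 − 36 = 84.

84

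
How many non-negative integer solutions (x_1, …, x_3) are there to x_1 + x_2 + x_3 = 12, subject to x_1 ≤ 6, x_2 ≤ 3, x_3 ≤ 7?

By stars and bars, unrestricted non-negative solutions to x_1+…+x_3 = 12 number C(12+2,2) = 91.
Subtract solutions that violate a single cap (substitute x_i' = x_i − (cap_i+1)): x_1 ≥ 7 gives C(7,2) = 21; x_2 ≥ 4 gives C(10,2) = 45; x_3 ≥ 8 gives C(6,2) = 15. Together 81.
Add back pairs where two caps are both exceeded: 3 + 0 + 1 = 4.
By inclusion–exclusion the count is 91 − 81 + 4 = 14.

14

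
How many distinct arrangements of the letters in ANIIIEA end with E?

Fix E in the last position and arrange the remaining 6 letters.
Those 6 letters have A appearing twice and I appearing 3 times, giving (6)!/(3!·2!) = 60.

60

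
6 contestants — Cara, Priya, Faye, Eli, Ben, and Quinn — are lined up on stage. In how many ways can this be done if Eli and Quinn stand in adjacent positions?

240

Glue Eli and Quinn into one block (2 internal orders), leaving 5 units to arrange in a row.
That gives 2 × 5! = 2 × 120 = 240.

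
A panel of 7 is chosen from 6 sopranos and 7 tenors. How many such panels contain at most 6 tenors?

Split by how many tenors are chosen (0 through 6).
Sum: C(7,0)·C(6,7) + C(7,1)·C(6,6) + C(7,2)·C(6,5) + C(7,3)·C(6,4) + C(7,4)·C(6,3) + C(7,5)·C(6,2) + C(7,6)·C(6,1) = 0 + 7 + 126 + 525 + 700 + 315 + 42 = 1715.

1715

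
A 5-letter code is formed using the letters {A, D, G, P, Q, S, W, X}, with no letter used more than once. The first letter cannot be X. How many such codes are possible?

5880

The first letter has 8−1 = 7 choices (anything except X).
The remaining 4 letters are filled from the other 7 symbols without repetition: 7 × 6 × 5 × 4 = 840.
Total: 7 × 840 = 5880.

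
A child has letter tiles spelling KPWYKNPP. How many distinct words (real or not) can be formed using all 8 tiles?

The 8 letters of KPWYKNPP have repeats: K appearing twice and P appearing 3 times.
So there are 8! / (3!·2!) = 3360 distinguishable arrangements.

3360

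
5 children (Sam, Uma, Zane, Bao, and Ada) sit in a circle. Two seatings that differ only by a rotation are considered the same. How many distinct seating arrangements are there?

24

Around a circle, 5 distinct people have 5!/5 = (4)! = 24 rotationally distinct seatings.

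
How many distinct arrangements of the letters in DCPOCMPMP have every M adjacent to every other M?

Treat the 2 copies of M as a single block. The multiset to arrange is then {MM, C, C, D, O, P, P, P}, 8 items in all.
That gives (8)!/(3!·2!) = 3360 arrangements.

3360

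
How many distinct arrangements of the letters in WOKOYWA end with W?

With the last slot taken by W, it remains to arrange the other 6 letters (OKOYWA).
Those 6 letters have O appearing twice, giving (6)!/(2!) = 360.

360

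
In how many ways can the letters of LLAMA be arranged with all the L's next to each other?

Treat the 2 copies of L as a single block. The multiset to arrange is then {LL, A, A, M}, 4 items in all.
That gives (4)!/(2!) = 12 arrangements.

12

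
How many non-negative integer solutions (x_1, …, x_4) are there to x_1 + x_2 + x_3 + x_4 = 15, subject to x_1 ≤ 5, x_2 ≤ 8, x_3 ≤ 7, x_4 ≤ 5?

Ignoring the caps, the number of non-negative solutions to x_1+…+x_4 = 15 is C(18,3) = 816.
Subtract solutions that violate a single cap (substitute x_i' = x_i − (cap_i+1)): x_1 ≥ 6 gives C(12,3) = 220; x_2 ≥ 9 gives C(9,3) = 84; x_3 ≥ 8 gives C(10,3) = 120; x_4 ≥ 6 gives C(12,3) = 220. Together 644.
Add back pairs where two caps are both exceeded: 1 + 4 + 20 + 0 + 1 + 4 = 30.
By inclusion–exclusion the count is 816 − 644 + 30 = 202.

202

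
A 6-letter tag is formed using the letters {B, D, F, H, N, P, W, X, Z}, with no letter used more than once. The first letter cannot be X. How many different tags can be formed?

The first letter has 9−1 = 8 choices (anything except X).
The remaining 5 letters are filled from the other 8 symbols without repetition: 8 × 7 × 6 × 5 × 4 = 6720.
Total: 8 × 6720 = 53760.

53760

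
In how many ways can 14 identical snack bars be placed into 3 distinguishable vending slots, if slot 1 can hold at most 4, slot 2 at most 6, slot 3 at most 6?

6

Ignoring the caps, the number of non-negative solutions to x_1+…+x_3 = 14 is C(16,2) = 120.
Subtract solutions that violate a single cap (substitute x_i' = x_i − (cap_i+1)): x_1 ≥ 5 gives C(11,2) = 55; x_2 ≥ 7 gives C(9,2) = 36; x_3 ≥ 7 gives C(9,2) = 36. Together 127.
Add back pairs where two caps are both exceeded: 6 + 6 + 1 = 13.
By inclusion–exclusion the count is 120 − 127 + 13 = 6.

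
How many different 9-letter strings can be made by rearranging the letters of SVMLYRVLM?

Letter multiplicities in SVMLYRVLM: L×2, M×2, R×1, S×1, V×2, Y×1.
So there are 9! / (2!·2!·2!) = 45360 distinguishable arrangements.

45360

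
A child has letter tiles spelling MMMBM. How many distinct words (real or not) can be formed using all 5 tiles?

The 5 letters of MMMBM have repeats: M appearing 4 times.
The number of distinct arrangements is 5!/(4!) = 120/24 = 5.

5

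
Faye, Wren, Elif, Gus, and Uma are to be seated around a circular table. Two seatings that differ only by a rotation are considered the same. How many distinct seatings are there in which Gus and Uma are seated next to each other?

Treat {Gus, Uma} as one unit (2 internal orders) and seat the resulting 4 units around the table: (3)! circular arrangements.
So 2 × (3)! = 2 × 6 = 12.

12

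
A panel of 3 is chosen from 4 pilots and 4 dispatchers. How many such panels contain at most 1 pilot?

Split by how many pilots are chosen (0 through 1).
Sum: C(4,0)·C(4,3) + C(4,1)·C(4,2) = 4 + 24 = 28.

28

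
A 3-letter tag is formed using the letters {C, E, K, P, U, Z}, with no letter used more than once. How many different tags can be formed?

Choose and order 3 of the 6 symbols: the first letter has 6 options, the next 5, then 4.
6 × 5 × 4 = 120.

120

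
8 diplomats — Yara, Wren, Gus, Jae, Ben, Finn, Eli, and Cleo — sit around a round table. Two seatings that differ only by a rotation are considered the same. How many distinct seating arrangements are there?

Around a circle, 8 distinct people have 8!/8 = (7)! = 5040 rotationally distinct seatings.

5040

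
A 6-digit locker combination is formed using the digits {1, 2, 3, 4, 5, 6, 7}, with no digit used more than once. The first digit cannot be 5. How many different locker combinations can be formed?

4320

The first digit has 7−1 = 6 choices (anything except 5).
The remaining 5 digits are filled from the other 6 symbols without repetition: 6 × 5 × 4 × 3 × 2 = 720.
Total: 6 × 720 = 4320.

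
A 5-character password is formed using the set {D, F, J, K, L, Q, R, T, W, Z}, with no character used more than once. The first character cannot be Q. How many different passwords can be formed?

27216

The first character has 10−1 = 9 choices (anything except Q).
The remaining 4 characters are filled from the other 9 symbols without repetition: 9 × 8 × 7 × 6 = 3024.
Total: 9 × 3024 = 27216.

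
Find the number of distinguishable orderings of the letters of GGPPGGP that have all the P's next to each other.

5

Treat the 3 copies of P as a single block. The multiset to arrange is then {PPP, G, G, G, G}, 5 items in all.
That gives (5)!/(4!) = 5 arrangements.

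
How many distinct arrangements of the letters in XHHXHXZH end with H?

140

With the last slot taken by H, it remains to arrange the other 7 letters (XHXHXZH).
Those 7 letters have H appearing 3 times and X appearing 3 times, giving (7)!/(3!·3!) = 140.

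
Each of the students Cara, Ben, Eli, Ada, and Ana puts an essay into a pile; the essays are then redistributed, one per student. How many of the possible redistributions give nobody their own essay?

44

This is the derangement count D_5: permutations of 5 items with no fixed point.
By inclusion–exclusion this is Σ_{j=0}^{5} (−1)^j C(5,j)·(5−j)!.
Computing: 120 − 120 + 60 − 20 + 5 − 1 = 44.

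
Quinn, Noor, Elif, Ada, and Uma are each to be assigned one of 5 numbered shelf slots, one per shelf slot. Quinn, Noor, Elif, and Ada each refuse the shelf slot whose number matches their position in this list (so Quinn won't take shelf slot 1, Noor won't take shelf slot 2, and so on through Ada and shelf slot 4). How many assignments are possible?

53

Let Aᵢ (for 1 ≤ i ≤ 4) be the placements that put person i in their forbidden shelf slot. Any j of these fix j positions, leaving (5−j)! ways to fill the rest, and there are C(4,j) ways to pick which j.
By inclusion–exclusion, the number of valid placements is Σ_{j=0}^{4} (−1)^j C(4,j)·(5−j)!.
Computing: 120 − 96 + 36 − 8 + 1 = 53.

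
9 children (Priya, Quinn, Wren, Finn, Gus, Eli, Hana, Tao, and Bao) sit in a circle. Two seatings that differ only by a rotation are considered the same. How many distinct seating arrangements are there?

Fix one person's seat to break rotational symmetry; the remaining 8 people can be arranged in (8)! = 40320 ways.

40320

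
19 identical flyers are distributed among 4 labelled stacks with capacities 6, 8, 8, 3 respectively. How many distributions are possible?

By stars and bars, unrestricted non-negative solutions to x_1+…+x_4 = 19 number C(19+3,3) = 1540.
Subtract solutions that violate a single cap (substitute x_i' = x_i − (cap_i+1)): x_1 ≥ 7 gives C(15,3) = 455; x_2 ≥ 9 gives C(13,3) = 286; x_3 ≥ 9 gives C(13,3) = 286; x_4 ≥ 4 gives C(18,3) = 816. Together 1843.
Add back pairs where two caps are both exceeded: 20 + 20 + 165 + 4 + 84 + 84 = 377.
By inclusion–exclusion the count is 1540 − 1843 + 377 = 74.

74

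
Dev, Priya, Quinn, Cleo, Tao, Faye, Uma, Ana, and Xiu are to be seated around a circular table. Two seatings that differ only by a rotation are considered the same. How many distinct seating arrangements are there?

40320

Seat Dev anywhere (absorbing the rotational symmetry), then permute the other 8: (8)! = 40320.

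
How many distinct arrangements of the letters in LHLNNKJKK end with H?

With the last slot taken by H, it remains to arrange the other 8 letters (LLNNKJKK).
Those 8 letters have K appearing 3 times, L appearing twice, and N appearing twice, giving (8)!/(3!·2!·2!) = 1680.

1680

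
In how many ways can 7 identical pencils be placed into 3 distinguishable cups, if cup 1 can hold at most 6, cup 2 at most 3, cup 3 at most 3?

Ignoring the caps, the number of non-negative solutions to x_1+…+x_3 = 7 is C(9,2) = 36.
Subtract solutions that violate a single cap (substitute x_i' = x_i − (cap_i+1)): x_1 ≥ 7 gives C(2,2) = 1; x_2 ≥ 4 gives C(5,2) = 10; x_3 ≥ 4 gives C(5,2) = 10. Together 21.
No two caps can be exceeded simultaneously, so the pair terms are all 0.
By inclusion–exclusion the count is 36 − 21 + 0 = 15.

15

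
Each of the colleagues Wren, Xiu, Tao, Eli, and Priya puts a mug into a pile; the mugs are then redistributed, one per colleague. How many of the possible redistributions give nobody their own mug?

This is the derangement count D_5: permutations of 5 items with no fixed point.
By inclusion–exclusion this is Σ_{j=0}^{5} (−1)^j C(5,j)·(5−j)!.
Computing: 120 − 120 + 60 − 20 + 5 − 1 = 44.

44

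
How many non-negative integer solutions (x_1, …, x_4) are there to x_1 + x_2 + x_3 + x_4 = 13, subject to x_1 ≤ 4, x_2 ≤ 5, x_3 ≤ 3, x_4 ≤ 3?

10

By stars and bars, unrestricted non-negative solutions to x_1+…+x_4 = 13 number C(13+3,3) = 560.
Subtract solutions that violate a single cap (substitute x_i' = x_i − (cap_i+1)): x_1 ≥ 5 gives C(11,3) = 165; x_2 ≥ 6 gives C(10,3) = 120; x_3 ≥ 4 gives C(12,3) = 220; x_4 ≥ 4 gives C(12,3) = 220. Together 725.
Add back pairs where two caps are both exceeded: 10 + 35 + 35 + 20 + 20 + 56 = 176.
Subtract triples: 0 + 0 + 1 + 0 = 1.
By inclusion–exclusion the count is 560 − 725 + 176 − 1 = 10.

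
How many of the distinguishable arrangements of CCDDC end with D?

Fix D in the last position and arrange the remaining 4 letters.
Those 4 letters have C appearing 3 times, giving (4)!/(3!) = 4.

4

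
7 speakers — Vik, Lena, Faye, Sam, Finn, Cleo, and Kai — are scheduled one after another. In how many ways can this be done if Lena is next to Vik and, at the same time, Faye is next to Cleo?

480

Treat {Lena,Vik} as one block (2 orders) and {Faye,Cleo} as another (2 orders).
That leaves 5 units to arrange: 2 × 2 × 5! = 4 × 120 = 480.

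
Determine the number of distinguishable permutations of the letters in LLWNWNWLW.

1260

The 9 letters of LLWNWNWLW have repeats: L appearing 3 times, N appearing twice, and W appearing 4 times.
Dividing 9! = 362880 by 4!·3!·2! = 288 for the repeated letters gives 1260.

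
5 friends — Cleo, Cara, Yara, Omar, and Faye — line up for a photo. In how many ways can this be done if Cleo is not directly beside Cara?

72

Of the 5! = 120 arrangements, those with Cleo and Cara adjacent number 2 × 4! = 48 (treat the pair as a block with 2 internal orders).
Complementary counting: 120 − 48 = 72.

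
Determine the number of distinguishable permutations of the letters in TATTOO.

Letter multiplicities in TATTOO: A×1, O×2, T×3.
Dividing 6! = 720 by 3!·2! = 12 for the repeated letters gives 60.

60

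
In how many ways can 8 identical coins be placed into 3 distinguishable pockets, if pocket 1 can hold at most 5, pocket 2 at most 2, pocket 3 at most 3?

By stars and bars, unrestricted non-negative solutions to x_1+…+x_3 = 8 number C(8+2,2) = 45.
Subtract solutions that violate a single cap (substitute x_i' = x_i − (cap_i+1)): x_1 ≥ 6 gives C(4,2) = 6; x_2 ≥ 3 gives C(7,2) = 21; x_3 ≥ 4 gives C(6,2) = 15. Together 42.
Add back pairs where two caps are both exceeded: 0 + 0 + 3 = 3.
By inclusion–exclusion the count is 45 − 42 + 3 = 6.

6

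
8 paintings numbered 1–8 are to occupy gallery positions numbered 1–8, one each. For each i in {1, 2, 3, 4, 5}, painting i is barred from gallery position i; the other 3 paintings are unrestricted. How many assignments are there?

Let Aᵢ (for 1 ≤ i ≤ 5) be the placements that put painting i in its forbidden gallery position. Any j of these fix j positions, leaving (8−j)! ways to fill the rest, and there are C(5,j) ways to pick which j.
By inclusion–exclusion, the number of valid placements is Σ_{j=0}^{5} (−1)^j C(5,j)·(8−j)!.
Computing: 40320 − 25200 + 7200 − 1200 + 120 − 6 = 21234.

21234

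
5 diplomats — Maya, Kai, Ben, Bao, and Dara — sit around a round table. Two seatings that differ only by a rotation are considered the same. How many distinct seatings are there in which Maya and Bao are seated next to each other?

Glue Maya and Bao into a block (2 internal orders). Seating 4 units around a circle gives (3)! arrangements.
So 2 × (3)! = 2 × 6 = 12.

12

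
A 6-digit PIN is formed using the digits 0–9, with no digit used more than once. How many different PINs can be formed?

This is a permutation of 6 out of 10: P(10,6) = 10!/4!.
10 × 9 × 8 × 7 × 6 × 5 = 151200.

151200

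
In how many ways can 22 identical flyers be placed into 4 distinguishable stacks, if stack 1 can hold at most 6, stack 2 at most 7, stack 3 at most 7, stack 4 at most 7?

56

Ignoring the caps, the number of non-negative solutions to x_1+…+x_4 = 22 is C(25,3) = 2300.
Subtract solutions that violate a single cap (substitute x_i' = x_i − (cap_i+1)): x_1 ≥ 7 gives C(18,3) = 816; x_2 ≥ 8 gives C(17,3) = 680; x_3 ≥ 8 gives C(17,3) = 680; x_4 ≥ 8 gives C(17,3) = 680. Together 2856.
Add back pairs where two caps are both exceeded: 120 + 120 + 120 + 84 + 84 + 84 = 612.
By inclusion–exclusion the count is 2300 − 2856 + 612 = 56.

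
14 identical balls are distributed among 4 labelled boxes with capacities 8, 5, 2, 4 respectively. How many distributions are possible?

45

Ignoring the caps, the number of non-negative solutions to x_1+…+x_4 = 14 is C(17,3) = 680.
Subtract solutions that violate a single cap (substitute x_i' = x_i − (cap_i+1)): x_1 ≥ 9 gives C(8,3) = 56; x_2 ≥ 6 gives C(11,3) = 165; x_3 ≥ 3 gives C(14,3) = 364; x_4 ≥ 5 gives C(12,3) = 220. Together 805.
Add back pairs where two caps are both exceeded: 0 + 10 + 1 + 56 + 20 + 84 = 171.
Subtract triples: 0 + 0 + 0 + 1 = 1.
By inclusion–exclusion the count is 680 − 805 + 171 − 1 = 45.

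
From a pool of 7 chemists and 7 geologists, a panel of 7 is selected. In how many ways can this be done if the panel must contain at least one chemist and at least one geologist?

3430

With no constraint there are C(14,7) = 3432 possible selections.
Subtract selections that omit an entire group: no chemists → C(7,7) = 1; no geologists → C(7,7) = 1.
Both groups omitted at once is impossible, so 3432 − 2 = 3430.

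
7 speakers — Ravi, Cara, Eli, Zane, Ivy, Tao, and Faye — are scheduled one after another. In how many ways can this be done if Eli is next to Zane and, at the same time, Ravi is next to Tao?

Treat {Eli,Zane} as one block (2 orders) and {Ravi,Tao} as another (2 orders).
That leaves 5 units to arrange: 2 × 2 × 5! = 4 × 120 = 480.

480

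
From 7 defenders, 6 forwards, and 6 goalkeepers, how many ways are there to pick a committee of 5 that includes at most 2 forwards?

9867

Split by how many forwards are chosen (0 through 2).
Sum: C(6,0)·C(13,5) + C(6,1)·C(13,4) + C(6,2)·C(13,3) = 1287 + 4290 + 4290 = 9867.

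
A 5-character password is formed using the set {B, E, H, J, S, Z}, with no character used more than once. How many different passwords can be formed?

720

Choose and order 5 of the 6 symbols: the first character has 6 options, the next 5, and so on down to 2.
That product is 6 × 5 × 4 × 3 × 2 = 720.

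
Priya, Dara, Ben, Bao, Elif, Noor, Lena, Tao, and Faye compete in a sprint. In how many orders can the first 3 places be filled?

There are 9 choices for 1st place, 8 for 2nd, and 7 for 3rd.
That gives 9 × 8 × 7 = 504.

504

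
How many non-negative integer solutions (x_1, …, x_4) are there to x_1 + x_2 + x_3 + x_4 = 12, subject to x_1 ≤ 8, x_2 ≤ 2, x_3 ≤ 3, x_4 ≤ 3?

29

By stars and bars, unrestricted non-negative solutions to x_1+…+x_4 = 12 number C(12+3,3) = 455.
Subtract solutions that violate a single cap (substitute x_i' = x_i − (cap_i+1)): x_1 ≥ 9 gives C(6,3) = 20; x_2 ≥ 3 gives C(12,3) = 220; x_3 ≥ 4 gives C(11,3) = 165; x_4 ≥ 4 gives C(11,3) = 165. Together 570.
Add back pairs where two caps are both exceeded: 1 + 0 + 0 + 56 + 56 + 35 = 148.
Subtract triples: 0 + 0 + 0 + 4 = 4.
By inclusion–exclusion the count is 455 − 570 + 148 − 4 = 29.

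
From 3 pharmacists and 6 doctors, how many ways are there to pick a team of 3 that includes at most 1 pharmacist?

Split by how many pharmacists are chosen (0 through 1).
Sum: C(3,0)·C(6,3) + C(3,1)·C(6,2) = 20 + 45 = 65.

65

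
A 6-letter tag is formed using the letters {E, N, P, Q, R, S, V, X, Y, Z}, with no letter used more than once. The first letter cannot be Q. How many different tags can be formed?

136080

The first letter has 10−1 = 9 choices (anything except Q).
The remaining 5 letters are filled from the other 9 symbols without repetition: 9 × 8 × 7 × 6 × 5 = 15120.
Total: 9 × 15120 = 136080.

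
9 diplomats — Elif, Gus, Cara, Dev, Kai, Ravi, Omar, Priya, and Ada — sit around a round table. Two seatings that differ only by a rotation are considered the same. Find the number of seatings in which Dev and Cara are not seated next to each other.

All circular seatings of 9 people number (8)! = 40320.
Those with Dev next to Cara: fuse the pair into one unit and seat 8 units around a circle — 2·(7)! = 10080.
Subtracting, 40320 − 10080 = 30240.

30240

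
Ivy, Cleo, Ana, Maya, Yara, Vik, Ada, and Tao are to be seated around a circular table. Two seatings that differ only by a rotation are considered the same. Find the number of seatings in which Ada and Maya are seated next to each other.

1440

Treat {Ada, Maya} as one unit (2 internal orders) and seat the resulting 7 units around the table: (6)! circular arrangements.
So 2 × (6)! = 2 × 720 = 1440.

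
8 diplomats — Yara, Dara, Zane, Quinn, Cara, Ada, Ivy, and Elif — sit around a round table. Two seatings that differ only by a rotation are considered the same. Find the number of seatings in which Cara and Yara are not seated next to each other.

3600

Without the restriction there are (7)! = 5040 seatings.
Those with Cara next to Yara: fuse the pair into one unit and seat 7 units around a circle — 2·(6)! = 1440.
Subtracting, 5040 − 1440 = 3600.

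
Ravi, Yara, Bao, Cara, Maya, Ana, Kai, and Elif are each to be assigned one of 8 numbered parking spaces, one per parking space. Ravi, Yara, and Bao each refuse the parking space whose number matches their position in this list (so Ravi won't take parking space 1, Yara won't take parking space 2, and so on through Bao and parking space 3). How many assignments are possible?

Let Aᵢ (for i ∈ {1, 2, 3}) be the placements that put person i in their forbidden parking space. Any j of these fix j positions, leaving (8−j)! ways to fill the rest, and there are C(3,j) ways to pick which j.
By inclusion–exclusion, the number of valid placements is Σ_{j=0}^{3} (−1)^j C(3,j)·(8−j)!.
Computing: 40320 − 15120 + 2160 − 120 = 27240.

27240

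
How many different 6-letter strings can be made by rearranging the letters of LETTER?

180

The 6 letters of LETTER have repeats: E appearing twice and T appearing twice.
Dividing 6! = 720 by 2!·2! = 4 for the repeated letters gives 180.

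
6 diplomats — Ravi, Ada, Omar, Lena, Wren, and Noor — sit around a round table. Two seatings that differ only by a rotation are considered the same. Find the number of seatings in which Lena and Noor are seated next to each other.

48

Treat {Lena, Noor} as one unit (2 internal orders) and seat the resulting 5 units around the table: (4)! circular arrangements.
So 2 × (4)! = 2 × 24 = 48.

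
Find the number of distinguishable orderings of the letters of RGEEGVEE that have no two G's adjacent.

There are 8!/(4!·2!) = 840 arrangements of RGEEGVEE in total.
If the two G's are adjacent, glue them into one block, leaving 7 items to arrange: (7)!/(4!) = 210 ways.
Subtracting, 840 − 210 = 630 arrangements keep the G's apart.

630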